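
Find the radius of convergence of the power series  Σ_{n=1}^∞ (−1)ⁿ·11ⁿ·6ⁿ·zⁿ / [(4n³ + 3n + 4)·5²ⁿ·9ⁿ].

R = 75/22

The ratio of consecutive coefficients is [(4n³ + 3n + 4)/(4(n+1)³ + 3(n+1) + 4)] · 11·6/(25·9) → 22/75.
Convergence for |z| · 22/75 < 1, i.e. |z| < 75/22. So R = 75/22.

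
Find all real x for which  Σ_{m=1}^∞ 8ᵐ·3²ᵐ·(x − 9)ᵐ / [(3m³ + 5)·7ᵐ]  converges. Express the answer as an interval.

Apply the ratio test: |a_{m+1}| / |a_m| = [(3m³ + 5)/(3(m+1)³ + 5)] · 8·9/7, which tends to 72/7 as m → ∞.
Hence the series converges for |x − 9| < 1/(72/7) = 7/72, so the radius of convergence is 7/72.
When x = 655/72, the terms are on the order of 1/m³, so the series converges absolutely by comparison with the p-series (p = 3 > 1).
At x = 641/72: the terms are on the order of 1/m³, so the series converges absolutely by comparison with the p-series (p = 3 > 1).

[641/72, 655/72]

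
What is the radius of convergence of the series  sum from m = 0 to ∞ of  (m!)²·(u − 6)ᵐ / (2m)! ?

By the ratio test, |a_{m+1}/a_m| = (m+1)²/[(2m+1)·(2m+2)] → 1/4.
The series converges when 1/4 · |u − 6| < 1, giving R = 4.

R = 4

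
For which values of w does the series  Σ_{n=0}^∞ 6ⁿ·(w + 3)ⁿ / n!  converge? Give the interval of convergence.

(−∞, ∞)

The ratio of consecutive coefficients is 6 · 1/(n+1) → 0.
The limit is 0, so the series converges for all w; R = ∞.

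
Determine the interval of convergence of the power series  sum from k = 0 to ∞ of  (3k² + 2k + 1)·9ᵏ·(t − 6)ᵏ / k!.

Ratio test: |a_{k+1}/a_k| = (3(k+1)² + 2(k+1) + 1)/(3k² + 2k + 1) · 9 · 1/(k+1) → 0 as k → ∞.
The ratio tends to 0 regardless of t, hence R = ∞.

(−∞, ∞)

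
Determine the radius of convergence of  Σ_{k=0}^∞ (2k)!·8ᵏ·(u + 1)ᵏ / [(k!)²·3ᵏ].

The ratio of consecutive coefficients is (2k+1)·(2k+2)/(k+1)² · 8/3 → 32/3.
Thus R = 1/(32/3) = 3/32.

R = 3/32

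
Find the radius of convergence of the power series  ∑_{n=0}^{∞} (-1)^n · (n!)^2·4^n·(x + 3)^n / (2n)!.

Apply the ratio test: |a_{n+1}| / |a_n| = (n+1)²/[(2n+1)·(2n+2)] · 4, which tends to 1 as n → ∞.
Hence R = 1.

R = 1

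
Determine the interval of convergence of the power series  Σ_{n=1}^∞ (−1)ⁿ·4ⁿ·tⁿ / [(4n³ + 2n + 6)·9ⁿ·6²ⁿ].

[-81, 81]

By the ratio test, |a_{n+1}/a_n| = [(4n³ + 2n + 6)/(4(n+1)³ + 2(n+1) + 6)] · 4/(9·36) → 1/81.
Hence the series converges for |t| < 1/(1/81) = 81, so the radius of convergence is 81.
Endpoint t = 81: the series is dominated by a constant times Σ 1/n³, which converges (p = 3 > 1).
Check t = -81: the terms are on the order of 1/n³, so the series converges absolutely by comparison with the p-series (p = 3 > 1).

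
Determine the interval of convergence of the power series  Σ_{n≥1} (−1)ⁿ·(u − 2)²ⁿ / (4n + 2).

[1, 3]

Apply the ratio test: |a_{n+1}| / |a_n| = (4n + 2)/(4(n+1) + 2), which tends to 1 as n → ∞.
Writing y = (u − 2)², the series in y has radius 1, so |u − 2| < √(1) = 1 and R = 1.
Check u = 3: the terms alternate in sign and decrease monotonically to 0 in absolute value (size ~ c/n), so the alternating series test gives convergence.
Endpoint u = 1: an alternating series whose terms decrease to 0 in absolute value, so it converges by the Leibniz criterion.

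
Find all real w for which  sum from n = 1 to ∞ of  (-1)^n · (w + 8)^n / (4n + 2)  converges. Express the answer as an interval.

Apply the ratio test: |a_{n+1}| / |a_n| = (4n + 2)/(4(n+1) + 2), which tends to 1 as n → ∞.
Hence R = 1.
At w = -7: the terms alternate in sign and decrease monotonically to 0 in absolute value (size ~ c/n), so the alternating series test gives convergence.
Check w = -9: the terms are asymptotic to a nonzero constant times 1/n, so the series diverges by limit comparison with Σ 1/n.

(-9, -7]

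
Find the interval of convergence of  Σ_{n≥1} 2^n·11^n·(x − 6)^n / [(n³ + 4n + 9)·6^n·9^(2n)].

[-177/11, 309/11]

Ratio test: |a_{n+1}/a_n| = [(n³ + 4n + 9)/((n+1)³ + 4(n+1) + 9)] · 2·11/(6·81) → 11/243 as n → ∞.
Convergence for |x − 6| · 11/243 < 1, i.e. |x − 6| < 243/11. So R = 243/11.
Endpoint x = 309/11: the series is dominated by a constant times Σ 1/n³, which converges (p = 3 > 1).
Endpoint x = -177/11: the series is dominated by a constant times Σ 1/n³, which converges (p = 3 > 1).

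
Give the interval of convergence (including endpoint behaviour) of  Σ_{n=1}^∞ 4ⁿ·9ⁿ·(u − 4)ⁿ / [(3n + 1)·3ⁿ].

Ratio test: |a_{n+1}/a_n| = [(3n + 1)/(3(n+1) + 1)] · 4·9/3 → 12 as n → ∞.
Hence the series converges for |u − 4| < 1/(12) = 1/12, so the radius of convergence is 1/12.
Endpoint u = 49/12: the terms are asymptotic to a nonzero constant times 1/n, so the series diverges by limit comparison with Σ 1/n.
At u = 47/12: an alternating series whose terms decrease to 0 in absolute value, so it converges by the Leibniz criterion.

[47/12, 49/12)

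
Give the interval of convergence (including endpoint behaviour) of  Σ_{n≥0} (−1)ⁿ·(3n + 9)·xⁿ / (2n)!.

(−∞, ∞)

By the ratio test, |a_{n+1}/a_n| = (3(n+1) + 9)/(3n + 9) · 1/[(2n+1)·(2n+2)] → 0.
The ratio tends to 0 regardless of x, hence R = ∞.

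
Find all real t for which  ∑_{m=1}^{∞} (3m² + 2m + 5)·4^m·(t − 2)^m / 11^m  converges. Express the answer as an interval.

By the ratio test, |a_{m+1}/a_m| = [(3(m+1)² + 2(m+1) + 5)/(3m² + 2m + 5)] · 4/11 → 4/11.
The series converges when 4/11 · |t − 2| < 1, giving R = 11/4.
Check t = 19/4: the m-th term does not approach 0; divergence by the term test.
Endpoint t = -3/4: the m-th term does not approach 0; divergence by the term test.

(-3/4, 19/4)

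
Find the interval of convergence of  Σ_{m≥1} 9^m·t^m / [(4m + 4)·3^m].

[-1/3, 1/3)

The ratio of consecutive coefficients is [(4m + 4)/(4(m+1) + 4)] · 9/3 → 3.
Thus R = 1/(3) = 1/3.
At t = 1/3: the terms are asymptotic to a nonzero constant times 1/m, so the series diverges by limit comparison with Σ 1/m.
When t = -1/3, convergence follows from the alternating series test (terms decrease monotonically to 0).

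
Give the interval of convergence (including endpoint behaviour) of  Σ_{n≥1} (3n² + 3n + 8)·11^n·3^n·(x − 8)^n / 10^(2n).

By the ratio test, |a_{n+1}/a_n| = [(3(n+1)² + 3(n+1) + 8)/(3n² + 3n + 8)] · 11·3/100 → 33/100.
Hence the series converges for |x − 8| < 1/(33/100) = 100/33, so the radius of convergence is 100/33.
At x = 364/33: the n-th term does not approach 0; divergence by the term test.
At x = 164/33: the terms do not tend to 0, so the series diverges.

(164/33, 364/33)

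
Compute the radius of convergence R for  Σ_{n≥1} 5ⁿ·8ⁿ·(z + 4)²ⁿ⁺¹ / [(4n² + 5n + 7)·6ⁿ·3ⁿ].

By the ratio test, |a_{n+1}/a_n| = [(4n² + 5n + 7)/(4(n+1)² + 5(n+1) + 7)] · 5·8/(6·3) → 20/9.
Writing y = (z + 4)², the series in y has radius 9/20, so |z + 4| < √(9/20) and R = 3√5/10.

R = 3√5/10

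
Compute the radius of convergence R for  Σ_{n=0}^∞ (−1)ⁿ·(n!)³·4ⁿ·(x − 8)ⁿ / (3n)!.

The ratio of consecutive coefficients is (n+1)³/[(3n+1)·(3n+2)·(3n+3)] · 4 → 4/27.
Convergence for |x − 8| · 4/27 < 1, i.e. |x − 8| < 27/4. So R = 27/4.

R = 27/4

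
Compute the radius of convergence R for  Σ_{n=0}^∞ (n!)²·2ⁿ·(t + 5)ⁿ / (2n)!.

Apply the ratio test: |a_{n+1}| / |a_n| = (n+1)²/[(2n+1)·(2n+2)] · 2, which tends to 1/2 as n → ∞.
Convergence for |t + 5| · 1/2 < 1, i.e. |t + 5| < 2. So R = 2.

R = 2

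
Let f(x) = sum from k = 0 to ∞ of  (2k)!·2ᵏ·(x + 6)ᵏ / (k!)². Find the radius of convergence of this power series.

R = 1/8

By the ratio test, |a_{k+1}/a_k| = (2k+1)·(2k+2)/(k+1)² · 2 → 8.
The series converges when 8 · |x + 6| < 1, giving R = 1/8.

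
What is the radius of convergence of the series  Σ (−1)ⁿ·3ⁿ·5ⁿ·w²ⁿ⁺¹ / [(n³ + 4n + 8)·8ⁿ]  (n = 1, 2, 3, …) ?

R = 2√30/15

Apply the ratio test: |a_{n+1}| / |a_n| = [(n³ + 4n + 8)/((n+1)³ + 4(n+1) + 8)] · 3·5/8, which tends to 15/8 as n → ∞.
Since the exponent of w increases by 2 each term, convergence requires |w|² < 8/15, hence R = 2√30/15.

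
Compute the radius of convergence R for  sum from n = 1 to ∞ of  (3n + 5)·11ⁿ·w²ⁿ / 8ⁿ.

R = 2√22/11

Ratio test: |a_{n+1}/a_n| = [(3(n+1) + 5)/(3n + 5)] · 11/8 → 11/8 as n → ∞.
Successive powers of w differ by 2, so the series converges when |w|² · 11/8 < 1, i.e. |w| < √(8/11). So R = 2√22/11.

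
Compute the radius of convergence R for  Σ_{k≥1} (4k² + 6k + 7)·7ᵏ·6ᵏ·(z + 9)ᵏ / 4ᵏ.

By the ratio test, |a_{k+1}/a_k| = [(4(k+1)² + 6(k+1) + 7)/(4k² + 6k + 7)] · 7·6/4 → 21/2.
The series converges when 21/2 · |z + 9| < 1, giving R = 2/21.

R = 2/21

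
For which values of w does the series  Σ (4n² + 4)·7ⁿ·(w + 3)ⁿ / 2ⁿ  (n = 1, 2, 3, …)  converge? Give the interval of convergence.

Ratio test: |a_{n+1}/a_n| = [(4(n+1)² + 4)/(4n² + 4)] · 7/2 → 7/2 as n → ∞.
Thus R = 1/(7/2) = 2/7.
Check w = -19/7: the terms have absolute value of order n², which does not tend to 0, so the series diverges by the divergence test.
Endpoint w = -23/7: the terms do not tend to 0, so the series diverges.

(-23/7, -19/7)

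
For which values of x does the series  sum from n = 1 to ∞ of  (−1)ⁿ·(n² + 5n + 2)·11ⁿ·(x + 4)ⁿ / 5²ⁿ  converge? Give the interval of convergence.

Apply the ratio test: |a_{n+1}| / |a_n| = [((n+1)² + 5(n+1) + 2)/(n² + 5n + 2)] · 11/25, which tends to 11/25 as n → ∞.
Hence the series converges for |x + 4| < 1/(11/25) = 25/11, so the radius of convergence is 25/11.
Check x = -19/11: the terms do not tend to 0, so the series diverges.
When x = -69/11, the n-th term does not approach 0; divergence by the term test.

(-69/11, -19/11)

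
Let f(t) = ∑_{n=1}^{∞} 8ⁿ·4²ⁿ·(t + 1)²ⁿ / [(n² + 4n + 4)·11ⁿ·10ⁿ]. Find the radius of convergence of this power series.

Apply the ratio test: |a_{n+1}| / |a_n| = [(n² + 4n + 4)/((n+1)² + 4(n+1) + 4)] · 8·16/(11·10), which tends to 64/55 as n → ∞.
Writing y = (t + 1)², the series in y has radius 55/64, so |t + 1| < √(55/64) and R = √55/8.

R = √55/8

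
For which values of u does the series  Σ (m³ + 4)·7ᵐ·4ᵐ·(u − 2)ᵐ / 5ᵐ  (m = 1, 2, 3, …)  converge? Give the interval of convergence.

(51/28, 61/28)

By the ratio test, |a_{m+1}/a_m| = [((m+1)³ + 4)/(m³ + 4)] · 7·4/5 → 28/5.
Convergence for |u − 2| · 28/5 < 1, i.e. |u − 2| < 5/28. So R = 5/28.
At u = 61/28: the terms do not tend to 0, so the series diverges.
At u = 51/28: the terms do not tend to 0, so the series diverges.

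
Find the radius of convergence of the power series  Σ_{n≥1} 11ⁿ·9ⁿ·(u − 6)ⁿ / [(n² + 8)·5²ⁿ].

R = 25/99

Apply the ratio test: |a_{n+1}| / |a_n| = [(n² + 8)/((n+1)² + 8)] · 11·9/25, which tends to 99/25 as n → ∞.
Thus R = 1/(99/25) = 25/99.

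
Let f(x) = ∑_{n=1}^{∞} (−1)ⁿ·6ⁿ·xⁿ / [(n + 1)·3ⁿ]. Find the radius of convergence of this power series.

R = 1/2

By the ratio test, |a_{n+1}/a_n| = [(n + 1)/((n+1) + 1)] · 6/3 → 2.
Convergence for |x| · 2 < 1, i.e. |x| < 1/2. So R = 1/2.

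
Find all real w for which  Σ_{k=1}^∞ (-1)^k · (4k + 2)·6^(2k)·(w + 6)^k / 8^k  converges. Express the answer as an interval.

(-56/9, -52/9)

The ratio of consecutive coefficients is [(4(k+1) + 2)/(4k + 2)] · 36/8 → 9/2.
The series converges when 9/2 · |w + 6| < 1, giving R = 2/9.
At w = -52/9: the k-th term does not approach 0; divergence by the term test.
Endpoint w = -56/9: the k-th term does not approach 0; divergence by the term test.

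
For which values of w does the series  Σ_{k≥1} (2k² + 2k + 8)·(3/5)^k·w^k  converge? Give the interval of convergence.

By the ratio test, |a_{k+1}/a_k| = [(2(k+1)² + 2(k+1) + 8)/(2k² + 2k + 8)] · 3/5 → 3/5.
The series converges when 3/5 · |w| < 1, giving R = 5/3.
Check w = 5/3: the k-th term does not approach 0; divergence by the term test.
Endpoint w = -5/3: the terms have absolute value of order k², which does not tend to 0, so the series diverges by the divergence test.

(-5/3, 5/3)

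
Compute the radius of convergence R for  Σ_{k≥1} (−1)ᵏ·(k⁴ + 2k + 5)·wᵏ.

Ratio test: |a_{k+1}/a_k| = ((k+1)⁴ + 2(k+1) + 5)/(k⁴ + 2k + 5) → 1 as k → ∞.
So the series converges when |w| < 1 and diverges when |w| > 1; R = 1.

R = 1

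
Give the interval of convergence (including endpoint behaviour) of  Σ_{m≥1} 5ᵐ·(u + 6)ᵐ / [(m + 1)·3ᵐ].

[-33/5, -27/5)

Ratio test: |a_{m+1}/a_m| = [(m + 1)/((m+1) + 1)] · 5/3 → 5/3 as m → ∞.
Hence the series converges for |u + 6| < 1/(5/3) = 3/5, so the radius of convergence is 3/5.
Endpoint u = -27/5: comparison with the harmonic series Σ 1/m shows the series diverges.
When u = -33/5, the terms alternate in sign and decrease monotonically to 0 in absolute value (size ~ c/m), so the alternating series test gives convergence.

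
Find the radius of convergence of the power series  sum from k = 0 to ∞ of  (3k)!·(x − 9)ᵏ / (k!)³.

The ratio of consecutive coefficients is (3k+1)·(3k+2)·(3k+3)/(k+1)³ → 27.
Convergence for |x − 9| · 27 < 1, i.e. |x − 9| < 1/27. So R = 1/27.

R = 1/27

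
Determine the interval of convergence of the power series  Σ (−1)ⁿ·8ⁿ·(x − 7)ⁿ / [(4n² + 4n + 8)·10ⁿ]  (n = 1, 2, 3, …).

[23/4, 33/4]

The ratio of consecutive coefficients is [(4n² + 4n + 8)/(4(n+1)² + 4(n+1) + 8)] · 8/10 → 4/5.
Thus R = 1/(4/5) = 5/4.
Endpoint x = 33/4: the terms are on the order of 1/n², so the series converges absolutely by comparison with the p-series (p = 2 > 1).
Check x = 23/4: absolute convergence follows by limit comparison with Σ 1/n².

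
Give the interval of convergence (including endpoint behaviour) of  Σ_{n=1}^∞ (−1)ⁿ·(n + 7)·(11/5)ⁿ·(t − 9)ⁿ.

Ratio test: |a_{n+1}/a_n| = [((n+1) + 7)/(n + 7)] · 11/5 → 11/5 as n → ∞.
Hence the series converges for |t − 9| < 1/(11/5) = 5/11, so the radius of convergence is 5/11.
Endpoint t = 104/11: the terms have absolute value of order n, which does not tend to 0, so the series diverges by the divergence test.
At t = 94/11: the terms have absolute value of order n, which does not tend to 0, so the series diverges by the divergence test.

(94/11, 104/11)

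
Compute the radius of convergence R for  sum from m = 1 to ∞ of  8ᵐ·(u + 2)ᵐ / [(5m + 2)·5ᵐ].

By the ratio test, |a_{m+1}/a_m| = [(5m + 2)/(5(m+1) + 2)] · 8/5 → 8/5.
The series converges when 8/5 · |u + 2| < 1, giving R = 5/8.

R = 5/8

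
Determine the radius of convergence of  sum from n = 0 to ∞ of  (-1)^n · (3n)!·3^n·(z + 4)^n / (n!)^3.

R = 1/81

Apply the ratio test: |a_{n+1}| / |a_n| = (3n+1)·(3n+2)·(3n+3)/(n+1)³ · 3, which tends to 81 as n → ∞.
Convergence for |z + 4| · 81 < 1, i.e. |z + 4| < 1/81. So R = 1/81.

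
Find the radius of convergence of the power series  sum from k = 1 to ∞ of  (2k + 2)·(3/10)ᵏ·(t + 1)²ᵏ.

R = √30/3

By the ratio test, |a_{k+1}/a_k| = [(2(k+1) + 2)/(2k + 2)] · 3/10 → 3/10.
Since the exponent of (t + 1) increases by 2 each term, convergence requires |t + 1|² < 10/3, hence R = √30/3.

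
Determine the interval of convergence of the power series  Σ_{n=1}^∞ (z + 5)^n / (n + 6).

[-6, -4)

Apply the ratio test: |a_{n+1}| / |a_n| = (n + 6)/((n+1) + 6), which tends to 1 as n → ∞.
Convergence for |z + 5| < 1, so R = 1.
Endpoint z = -4: comparison with the harmonic series Σ 1/n shows the series diverges.
Endpoint z = -6: the terms alternate in sign and decrease monotonically to 0 in absolute value (size ~ c/n), so the alternating series test gives convergence.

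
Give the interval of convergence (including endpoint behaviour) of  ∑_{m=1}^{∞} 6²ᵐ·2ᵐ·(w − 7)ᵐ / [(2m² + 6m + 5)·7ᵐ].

By the ratio test, |a_{m+1}/a_m| = [(2m² + 6m + 5)/(2(m+1)² + 6(m+1) + 5)] · 36·2/7 → 72/7.
The series converges when 72/7 · |w − 7| < 1, giving R = 7/72.
Check w = 511/72: the terms are on the order of 1/m², so the series converges absolutely by comparison with the p-series (p = 2 > 1).
Endpoint w = 497/72: the series is dominated by a constant times Σ 1/m², which converges (p = 2 > 1).

[497/72, 511/72]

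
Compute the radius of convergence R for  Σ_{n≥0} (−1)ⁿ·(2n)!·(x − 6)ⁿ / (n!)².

Ratio test: |a_{n+1}/a_n| = (2n+1)·(2n+2)/(n+1)² → 4 as n → ∞.
Hence the series converges for |x − 6| < 1/(4) = 1/4, so the radius of convergence is 1/4.

R = 1/4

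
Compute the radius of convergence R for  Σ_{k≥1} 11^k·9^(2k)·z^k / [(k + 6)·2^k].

Ratio test: |a_{k+1}/a_k| = [(k + 6)/((k+1) + 6)] · 11·81/2 → 891/2 as k → ∞.
Hence the series converges for |z| < 1/(891/2) = 2/891, so the radius of convergence is 2/891.

R = 2/891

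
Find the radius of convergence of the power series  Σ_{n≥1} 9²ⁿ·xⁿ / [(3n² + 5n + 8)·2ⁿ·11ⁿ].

R = 22/81

Apply the ratio test: |a_{n+1}| / |a_n| = [(3n² + 5n + 8)/(3(n+1)² + 5(n+1) + 8)] · 81/(2·11), which tends to 81/22 as n → ∞.
The series converges when 81/22 · |x| < 1, giving R = 22/81.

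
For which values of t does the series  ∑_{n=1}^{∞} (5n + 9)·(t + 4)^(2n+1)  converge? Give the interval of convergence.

Apply the ratio test: |a_{n+1}| / |a_n| = (5(n+1) + 9)/(5n + 9), which tends to 1 as n → ∞.
Writing y = (t + 4)², the series in y has radius 1, so |t + 4| < √(1) = 1 and R = 1.
At t = -3: the terms do not tend to 0, so the series diverges.
When t = -5, the terms have absolute value of order n, which does not tend to 0, so the series diverges by the divergence test.

(-5, -3)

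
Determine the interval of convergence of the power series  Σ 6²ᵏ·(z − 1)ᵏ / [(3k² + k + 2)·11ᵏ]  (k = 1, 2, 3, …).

[25/36, 47/36]

Apply the ratio test: |a_{k+1}| / |a_k| = [(3k² + k + 2)/(3(k+1)² + (k+1) + 2)] · 36/11, which tends to 36/11 as k → ∞.
Convergence for |z − 1| · 36/11 < 1, i.e. |z − 1| < 11/36. So R = 11/36.
Check z = 47/36: absolute convergence follows by limit comparison with Σ 1/k².
Endpoint z = 25/36: the terms are on the order of 1/k², so the series converges absolutely by comparison with the p-series (p = 2 > 1).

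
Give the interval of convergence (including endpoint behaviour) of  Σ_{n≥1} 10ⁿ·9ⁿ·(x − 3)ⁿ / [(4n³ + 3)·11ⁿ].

[259/90, 281/90]

The ratio of consecutive coefficients is [(4n³ + 3)/(4(n+1)³ + 3)] · 10·9/11 → 90/11.
Thus R = 1/(90/11) = 11/90.
When x = 281/90, absolute convergence follows by limit comparison with Σ 1/n³.
When x = 259/90, the terms are on the order of 1/n³, so the series converges absolutely by comparison with the p-series (p = 3 > 1).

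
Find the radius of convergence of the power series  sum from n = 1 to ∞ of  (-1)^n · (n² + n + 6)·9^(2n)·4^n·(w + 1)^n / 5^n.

R = 5/324

Ratio test: |a_{n+1}/a_n| = [((n+1)² + (n+1) + 6)/(n² + n + 6)] · 81·4/5 → 324/5 as n → ∞.
Convergence for |w + 1| · 324/5 < 1, i.e. |w + 1| < 5/324. So R = 5/324.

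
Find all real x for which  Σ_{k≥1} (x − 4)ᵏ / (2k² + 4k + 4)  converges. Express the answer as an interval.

[3, 5]

Ratio test: |a_{k+1}/a_k| = (2k² + 4k + 4)/(2(k+1)² + 4(k+1) + 4) → 1 as k → ∞.
So the series converges when |x − 4| < 1 and diverges when |x − 4| > 1; R = 1.
When x = 5, the series is dominated by a constant times Σ 1/k², which converges (p = 2 > 1).
Endpoint x = 3: the terms are on the order of 1/k², so the series converges absolutely by comparison with the p-series (p = 2 > 1).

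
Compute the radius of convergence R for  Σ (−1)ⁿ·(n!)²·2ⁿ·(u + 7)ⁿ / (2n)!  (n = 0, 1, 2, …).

R = 2

By the ratio test, |a_{n+1}/a_n| = (n+1)²/[(2n+1)·(2n+2)] · 2 → 1/2.
Convergence for |u + 7| · 1/2 < 1, i.e. |u + 7| < 2. So R = 2.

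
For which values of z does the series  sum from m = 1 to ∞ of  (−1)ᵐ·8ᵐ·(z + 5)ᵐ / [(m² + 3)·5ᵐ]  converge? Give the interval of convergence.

Ratio test: |a_{m+1}/a_m| = [(m² + 3)/((m+1)² + 3)] · 8/5 → 8/5 as m → ∞.
Thus R = 1/(8/5) = 5/8.
When z = -35/8, absolute convergence follows by limit comparison with Σ 1/m².
Check z = -45/8: absolute convergence follows by limit comparison with Σ 1/m².

[-45/8, -35/8]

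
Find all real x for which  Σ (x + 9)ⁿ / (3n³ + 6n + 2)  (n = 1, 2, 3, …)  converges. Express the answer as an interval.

The ratio of consecutive coefficients is (3n³ + 6n + 2)/(3(n+1)³ + 6(n+1) + 2) → 1.
So the series converges when |x + 9| < 1 and diverges when |x + 9| > 1; R = 1.
Check x = -8: the terms are on the order of 1/n³, so the series converges absolutely by comparison with the p-series (p = 3 > 1).
Check x = -10: absolute convergence follows by limit comparison with Σ 1/n³.

[-10, -8]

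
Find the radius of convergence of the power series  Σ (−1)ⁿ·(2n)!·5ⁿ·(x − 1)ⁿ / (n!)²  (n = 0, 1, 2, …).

R = 1/20

The ratio of consecutive coefficients is (2n+1)·(2n+2)/(n+1)² · 5 → 20.
Thus R = 1/(20) = 1/20.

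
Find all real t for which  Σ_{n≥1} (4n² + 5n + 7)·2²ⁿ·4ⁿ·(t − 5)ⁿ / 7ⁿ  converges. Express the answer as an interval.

(73/16, 87/16)

The ratio of consecutive coefficients is [(4(n+1)² + 5(n+1) + 7)/(4n² + 5n + 7)] · 4·4/7 → 16/7.
Hence the series converges for |t − 5| < 1/(16/7) = 7/16, so the radius of convergence is 7/16.
Endpoint t = 87/16: the terms have absolute value of order n², which does not tend to 0, so the series diverges by the divergence test.
Check t = 73/16: the terms have absolute value of order n², which does not tend to 0, so the series diverges by the divergence test.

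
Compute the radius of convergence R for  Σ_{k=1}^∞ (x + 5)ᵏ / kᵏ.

R = ∞

Applying the root test, |a_k|^(1/k) = 1/k → 0.
The limit is 0 for every x, so R = ∞.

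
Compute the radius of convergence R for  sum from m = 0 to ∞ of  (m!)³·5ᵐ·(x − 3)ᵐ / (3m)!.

Apply the ratio test: |a_{m+1}| / |a_m| = (m+1)³/[(3m+1)·(3m+2)·(3m+3)] · 5, which tends to 5/27 as m → ∞.
Convergence for |x − 3| · 5/27 < 1, i.e. |x − 3| < 27/5. So R = 27/5.

R = 27/5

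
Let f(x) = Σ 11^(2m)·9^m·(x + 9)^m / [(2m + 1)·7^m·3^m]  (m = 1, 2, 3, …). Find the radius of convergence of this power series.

R = 7/363

Ratio test: |a_{m+1}/a_m| = [(2m + 1)/(2(m+1) + 1)] · 121·9/(7·3) → 363/7 as m → ∞.
The series converges when 363/7 · |x + 9| < 1, giving R = 7/363.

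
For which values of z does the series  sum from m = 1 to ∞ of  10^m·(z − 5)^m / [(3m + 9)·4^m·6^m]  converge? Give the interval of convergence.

[13/5, 37/5)

By the ratio test, |a_{m+1}/a_m| = [(3m + 9)/(3(m+1) + 9)] · 10/(4·6) → 5/12.
Convergence for |z − 5| · 5/12 < 1, i.e. |z − 5| < 12/5. So R = 12/5.
When z = 37/5, the terms behave like c/m; limit comparison with the harmonic series gives divergence.
Check z = 13/5: convergence follows from the alternating series test (terms decrease monotonically to 0).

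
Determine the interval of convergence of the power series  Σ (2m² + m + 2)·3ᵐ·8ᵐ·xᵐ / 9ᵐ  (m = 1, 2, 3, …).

(-3/8, 3/8)

The ratio of consecutive coefficients is [(2(m+1)² + (m+1) + 2)/(2m² + m + 2)] · 3·8/9 → 8/3.
Hence the series converges for |x| < 1/(8/3) = 3/8, so the radius of convergence is 3/8.
Endpoint x = 3/8: the m-th term does not approach 0; divergence by the term test.
At x = -3/8: the terms do not tend to 0, so the series diverges.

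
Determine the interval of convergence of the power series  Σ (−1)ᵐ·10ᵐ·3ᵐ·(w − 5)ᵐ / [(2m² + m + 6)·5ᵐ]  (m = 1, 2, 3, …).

[29/6, 31/6]

By the ratio test, |a_{m+1}/a_m| = [(2m² + m + 6)/(2(m+1)² + (m+1) + 6)] · 10·3/5 → 6.
The series converges when 6 · |w − 5| < 1, giving R = 1/6.
At w = 31/6: the series is dominated by a constant times Σ 1/m², which converges (p = 2 > 1).
When w = 29/6, the terms are on the order of 1/m², so the series converges absolutely by comparison with the p-series (p = 2 > 1).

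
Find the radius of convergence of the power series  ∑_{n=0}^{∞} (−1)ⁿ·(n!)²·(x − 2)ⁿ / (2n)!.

Apply the ratio test: |a_{n+1}| / |a_n| = (n+1)²/[(2n+1)·(2n+2)], which tends to 1/4 as n → ∞.
Thus R = 1/(1/4) = 4.

R = 4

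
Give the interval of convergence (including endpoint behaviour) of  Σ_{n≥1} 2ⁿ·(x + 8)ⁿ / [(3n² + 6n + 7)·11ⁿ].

Apply the ratio test: |a_{n+1}| / |a_n| = [(3n² + 6n + 7)/(3(n+1)² + 6(n+1) + 7)] · 2/11, which tends to 2/11 as n → ∞.
Hence the series converges for |x + 8| < 1/(2/11) = 11/2, so the radius of convergence is 11/2.
When x = -5/2, the series is dominated by a constant times Σ 1/n², which converges (p = 2 > 1).
When x = -27/2, the series is dominated by a constant times Σ 1/n², which converges (p = 2 > 1).

[-27/2, -5/2]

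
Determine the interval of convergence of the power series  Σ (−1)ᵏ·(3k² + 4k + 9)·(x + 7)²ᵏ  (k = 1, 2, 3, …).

(-8, -6)

By the ratio test, |a_{k+1}/a_k| = (3(k+1)² + 4(k+1) + 9)/(3k² + 4k + 9) → 1.
Writing y = (x + 7)², the series in y has radius 1, so |x + 7| < √(1) = 1 and R = 1.
Endpoint x = -6: the terms do not tend to 0, so the series diverges.
At x = -8: the terms have absolute value of order k², which does not tend to 0, so the series diverges by the divergence test.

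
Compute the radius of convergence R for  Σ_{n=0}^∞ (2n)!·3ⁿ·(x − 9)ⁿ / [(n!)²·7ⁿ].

R = 7/12

By the ratio test, |a_{n+1}/a_n| = (2n+1)·(2n+2)/(n+1)² · 3/7 → 12/7.
Thus R = 1/(12/7) = 7/12.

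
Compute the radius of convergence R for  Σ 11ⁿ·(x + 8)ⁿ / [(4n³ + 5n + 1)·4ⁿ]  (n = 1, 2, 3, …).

Ratio test: |a_{n+1}/a_n| = [(4n³ + 5n + 1)/(4(n+1)³ + 5(n+1) + 1)] · 11/4 → 11/4 as n → ∞.
Convergence for |x + 8| · 11/4 < 1, i.e. |x + 8| < 4/11. So R = 4/11.

R = 4/11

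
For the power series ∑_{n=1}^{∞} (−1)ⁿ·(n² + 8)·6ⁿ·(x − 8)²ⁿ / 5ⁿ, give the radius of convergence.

Apply the ratio test: |a_{n+1}| / |a_n| = [((n+1)² + 8)/(n² + 8)] · 6/5, which tends to 6/5 as n → ∞.
Writing y = (x − 8)², the series in y has radius 5/6, so |x − 8| < √(5/6) and R = √30/6.

R = √30/6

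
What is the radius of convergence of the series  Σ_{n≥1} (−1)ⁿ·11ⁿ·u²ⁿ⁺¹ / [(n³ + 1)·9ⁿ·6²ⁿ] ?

Ratio test: |a_{n+1}/a_n| = [(n³ + 1)/((n+1)³ + 1)] · 11/(9·36) → 11/324 as n → ∞.
Successive powers of u differ by 2, so the series converges when |u|² · 11/324 < 1, i.e. |u| < √(324/11). So R = 18√11/11.

R = 18√11/11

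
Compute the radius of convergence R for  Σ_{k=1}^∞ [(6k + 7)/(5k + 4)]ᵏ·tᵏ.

Root test: |a_k|^(1/k) = (6k + 7)/(5k + 4) → 6/5.
Convergence for |t| · 6/5 < 1, i.e. |t| < 5/6. So R = 5/6.

R = 5/6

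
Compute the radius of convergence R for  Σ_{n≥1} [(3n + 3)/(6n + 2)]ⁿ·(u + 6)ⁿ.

Root test: |a_n|^(1/n) = (3n + 3)/(6n + 2) → 1/2.
Thus R = 1/(1/2) = 2.

R = 2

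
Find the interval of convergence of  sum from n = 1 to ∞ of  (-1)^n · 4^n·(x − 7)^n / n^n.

(−∞, ∞)

By the Cauchy root test, |a_n|^(1/n) = 4/n → 0.
Since the n-th root of |a_n| tends to 0, the series converges for all real x; R = ∞.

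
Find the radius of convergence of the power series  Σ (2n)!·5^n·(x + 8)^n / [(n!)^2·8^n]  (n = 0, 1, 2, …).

The ratio of consecutive coefficients is (2n+1)·(2n+2)/(n+1)² · 5/8 → 5/2.
Hence the series converges for |x + 8| < 1/(5/2) = 2/5, so the radius of convergence is 2/5.

R = 2/5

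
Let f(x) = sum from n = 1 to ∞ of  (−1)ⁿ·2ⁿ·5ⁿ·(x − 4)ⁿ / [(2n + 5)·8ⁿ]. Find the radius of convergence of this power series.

By the ratio test, |a_{n+1}/a_n| = [(2n + 5)/(2(n+1) + 5)] · 2·5/8 → 5/4.
Hence the series converges for |x − 4| < 1/(5/4) = 4/5, so the radius of convergence is 4/5.

R = 4/5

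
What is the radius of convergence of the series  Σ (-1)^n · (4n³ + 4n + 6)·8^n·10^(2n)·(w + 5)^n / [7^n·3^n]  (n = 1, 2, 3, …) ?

R = 21/800

By the ratio test, |a_{n+1}/a_n| = [(4(n+1)³ + 4(n+1) + 6)/(4n³ + 4n + 6)] · 8·100/(7·3) → 800/21.
Hence the series converges for |w + 5| < 1/(800/21) = 21/800, so the radius of convergence is 21/800.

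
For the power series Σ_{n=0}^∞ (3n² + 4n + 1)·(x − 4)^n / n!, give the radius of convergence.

R = ∞

Apply the ratio test: |a_{n+1}| / |a_n| = (3(n+1)² + 4(n+1) + 1)/(3n² + 4n + 1) · 1/(n+1), which tends to 0 as n → ∞.
The limit is 0, so the series converges for all x; R = ∞.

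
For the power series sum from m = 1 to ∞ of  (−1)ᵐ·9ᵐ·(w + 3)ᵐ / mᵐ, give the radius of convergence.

Applying the root test, |a_m|^(1/m) = 9/m → 0.
The limit is 0 for every w, so R = ∞.

R = ∞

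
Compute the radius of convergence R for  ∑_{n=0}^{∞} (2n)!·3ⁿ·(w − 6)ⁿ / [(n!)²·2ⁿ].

Apply the ratio test: |a_{n+1}| / |a_n| = (2n+1)·(2n+2)/(n+1)² · 3/2, which tends to 6 as n → ∞.
Thus R = 1/(6) = 1/6.

R = 1/6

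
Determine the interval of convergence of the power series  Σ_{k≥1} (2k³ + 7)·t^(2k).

The ratio of consecutive coefficients is (2(k+1)³ + 7)/(2k³ + 7) → 1.
Since the exponent of t increases by 2 each term, convergence requires |t|² < 1, hence R = 1.
At t = 1: the terms have absolute value of order k³, which does not tend to 0, so the series diverges by the divergence test.
When t = -1, the terms have absolute value of order k³, which does not tend to 0, so the series diverges by the divergence test.

(-1, 1)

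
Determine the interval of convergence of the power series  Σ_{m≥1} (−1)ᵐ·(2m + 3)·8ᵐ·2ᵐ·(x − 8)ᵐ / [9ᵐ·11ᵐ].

By the ratio test, |a_{m+1}/a_m| = [(2(m+1) + 3)/(2m + 3)] · 8·2/(9·11) → 16/99.
The series converges when 16/99 · |x − 8| < 1, giving R = 99/16.
At x = 227/16: the terms do not tend to 0, so the series diverges.
Check x = 29/16: the terms have absolute value of order m, which does not tend to 0, so the series diverges by the divergence test.

(29/16, 227/16)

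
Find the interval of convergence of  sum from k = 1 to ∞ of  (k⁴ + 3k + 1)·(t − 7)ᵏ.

(6, 8)

By the ratio test, |a_{k+1}/a_k| = ((k+1)⁴ + 3(k+1) + 1)/(k⁴ + 3k + 1) → 1.
Hence R = 1.
At t = 8: the terms have absolute value of order k⁴, which does not tend to 0, so the series diverges by the divergence test.
When t = 6, the terms have absolute value of order k⁴, which does not tend to 0, so the series diverges by the divergence test.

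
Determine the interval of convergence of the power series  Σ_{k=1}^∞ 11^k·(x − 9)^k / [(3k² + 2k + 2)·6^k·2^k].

[87/11, 111/11]

Ratio test: |a_{k+1}/a_k| = [(3k² + 2k + 2)/(3(k+1)² + 2(k+1) + 2)] · 11/(6·2) → 11/12 as k → ∞.
Hence the series converges for |x − 9| < 1/(11/12) = 12/11, so the radius of convergence is 12/11.
Check x = 111/11: the terms are on the order of 1/k², so the series converges absolutely by comparison with the p-series (p = 2 > 1).
Endpoint x = 87/11: the series is dominated by a constant times Σ 1/k², which converges (p = 2 > 1).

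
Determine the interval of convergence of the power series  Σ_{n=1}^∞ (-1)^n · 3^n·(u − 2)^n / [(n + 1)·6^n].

(0, 4]

Apply the ratio test: |a_{n+1}| / |a_n| = [(n + 1)/((n+1) + 1)] · 3/6, which tends to 1/2 as n → ∞.
Thus R = 1/(1/2) = 2.
At u = 4: an alternating series whose terms decrease to 0 in absolute value, so it converges by the Leibniz criterion.
When u = 0, the terms behave like c/n; limit comparison with the harmonic series gives divergence.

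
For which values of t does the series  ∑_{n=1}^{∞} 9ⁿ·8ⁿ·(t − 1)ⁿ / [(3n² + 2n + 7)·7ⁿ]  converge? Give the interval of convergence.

By the ratio test, |a_{n+1}/a_n| = [(3n² + 2n + 7)/(3(n+1)² + 2(n+1) + 7)] · 9·8/7 → 72/7.
Thus R = 1/(72/7) = 7/72.
When t = 79/72, the terms are on the order of 1/n², so the series converges absolutely by comparison with the p-series (p = 2 > 1).
Check t = 65/72: the terms are on the order of 1/n², so the series converges absolutely by comparison with the p-series (p = 2 > 1).

[65/72, 79/72]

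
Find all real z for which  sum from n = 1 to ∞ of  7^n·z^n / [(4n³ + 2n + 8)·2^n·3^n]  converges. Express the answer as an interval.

[-6/7, 6/7]

The ratio of consecutive coefficients is [(4n³ + 2n + 8)/(4(n+1)³ + 2(n+1) + 8)] · 7/(2·3) → 7/6.
Thus R = 1/(7/6) = 6/7.
At z = 6/7: the terms are on the order of 1/n³, so the series converges absolutely by comparison with the p-series (p = 3 > 1).
When z = -6/7, the terms are on the order of 1/n³, so the series converges absolutely by comparison with the p-series (p = 3 > 1).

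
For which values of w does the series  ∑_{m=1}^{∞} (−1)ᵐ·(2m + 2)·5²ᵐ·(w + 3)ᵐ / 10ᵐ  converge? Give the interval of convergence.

Apply the ratio test: |a_{m+1}| / |a_m| = [(2(m+1) + 2)/(2m + 2)] · 25/10, which tends to 5/2 as m → ∞.
Hence the series converges for |w + 3| < 1/(5/2) = 2/5, so the radius of convergence is 2/5.
At w = -13/5: the terms do not tend to 0, so the series diverges.
Endpoint w = -17/5: the terms have absolute value of order m, which does not tend to 0, so the series diverges by the divergence test.

(-17/5, -13/5)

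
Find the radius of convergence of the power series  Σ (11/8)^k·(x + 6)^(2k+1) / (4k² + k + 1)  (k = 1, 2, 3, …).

By the ratio test, |a_{k+1}/a_k| = [(4k² + k + 1)/(4(k+1)² + (k+1) + 1)] · 11/8 → 11/8.
Writing y = (x + 6)², the series in y has radius 8/11, so |x + 6| < √(8/11) and R = 2√22/11.

R = 2√22/11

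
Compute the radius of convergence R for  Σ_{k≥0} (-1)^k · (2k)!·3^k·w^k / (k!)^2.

R = 1/12

The ratio of consecutive coefficients is (2k+1)·(2k+2)/(k+1)² · 3 → 12.
Hence the series converges for |w| < 1/(12) = 1/12, so the radius of convergence is 1/12.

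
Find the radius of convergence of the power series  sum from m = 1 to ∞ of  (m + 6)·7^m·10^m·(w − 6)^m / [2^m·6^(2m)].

Apply the ratio test: |a_{m+1}| / |a_m| = [((m+1) + 6)/(m + 6)] · 7·10/(2·36), which tends to 35/36 as m → ∞.
Convergence for |w − 6| · 35/36 < 1, i.e. |w − 6| < 36/35. So R = 36/35.

R = 36/35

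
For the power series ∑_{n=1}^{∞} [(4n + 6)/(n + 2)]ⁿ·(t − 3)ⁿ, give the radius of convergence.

R = 1/4

By the Cauchy root test, |a_n|^(1/n) = (4n + 6)/(n + 2) → 4.
Convergence for |t − 3| · 4 < 1, i.e. |t − 3| < 1/4. So R = 1/4.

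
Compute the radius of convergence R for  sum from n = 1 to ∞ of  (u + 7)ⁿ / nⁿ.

R = ∞

Root test: |a_n|^(1/n) = 1/n → 0.
The limit is 0 for every u, so R = ∞.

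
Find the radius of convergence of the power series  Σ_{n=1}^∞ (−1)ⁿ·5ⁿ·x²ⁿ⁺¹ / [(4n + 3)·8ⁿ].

By the ratio test, |a_{n+1}/a_n| = [(4n + 3)/(4(n+1) + 3)] · 5/8 → 5/8.
Since the exponent of x increases by 2 each term, convergence requires |x|² < 8/5, hence R = 2√10/5.

R = 2√10/5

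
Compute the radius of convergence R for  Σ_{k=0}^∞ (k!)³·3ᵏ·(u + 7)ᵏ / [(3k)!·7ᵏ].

R = 63

By the ratio test, |a_{k+1}/a_k| = (k+1)³/[(3k+1)·(3k+2)·(3k+3)] · 3/7 → 1/63.
Hence the series converges for |u + 7| < 1/(1/63) = 63, so the radius of convergence is 63.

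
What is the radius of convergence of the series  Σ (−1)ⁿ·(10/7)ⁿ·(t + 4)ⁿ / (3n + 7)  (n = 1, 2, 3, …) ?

R = 7/10

The ratio of consecutive coefficients is [(3n + 7)/(3(n+1) + 7)] · 10/7 → 10/7.
Hence the series converges for |t + 4| < 1/(10/7) = 7/10, so the radius of convergence is 7/10.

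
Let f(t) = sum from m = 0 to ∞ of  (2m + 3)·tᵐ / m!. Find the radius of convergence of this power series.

R = ∞

Apply the ratio test: |a_{m+1}| / |a_m| = (2(m+1) + 3)/(2m + 3) · 1/(m+1), which tends to 0 as m → ∞.
The ratio tends to 0 regardless of t, hence R = ∞.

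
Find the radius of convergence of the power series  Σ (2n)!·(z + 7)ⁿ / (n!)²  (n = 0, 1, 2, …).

R = 1/4

Ratio test: |a_{n+1}/a_n| = (2n+1)·(2n+2)/(n+1)² → 4 as n → ∞.
Thus R = 1/(4) = 1/4.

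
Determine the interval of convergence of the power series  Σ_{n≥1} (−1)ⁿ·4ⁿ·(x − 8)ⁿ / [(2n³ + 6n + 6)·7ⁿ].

Apply the ratio test: |a_{n+1}| / |a_n| = [(2n³ + 6n + 6)/(2(n+1)³ + 6(n+1) + 6)] · 4/7, which tends to 4/7 as n → ∞.
Thus R = 1/(4/7) = 7/4.
At x = 39/4: the series is dominated by a constant times Σ 1/n³, which converges (p = 3 > 1).
Endpoint x = 25/4: the series is dominated by a constant times Σ 1/n³, which converges (p = 3 > 1).

[25/4, 39/4]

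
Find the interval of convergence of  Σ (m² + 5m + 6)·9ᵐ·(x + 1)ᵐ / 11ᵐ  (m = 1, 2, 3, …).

(-20/9, 2/9)

Apply the ratio test: |a_{m+1}| / |a_m| = [((m+1)² + 5(m+1) + 6)/(m² + 5m + 6)] · 9/11, which tends to 9/11 as m → ∞.
Convergence for |x + 1| · 9/11 < 1, i.e. |x + 1| < 11/9. So R = 11/9.
At x = 2/9: the m-th term does not approach 0; divergence by the term test.
Check x = -20/9: the terms do not tend to 0, so the series diverges.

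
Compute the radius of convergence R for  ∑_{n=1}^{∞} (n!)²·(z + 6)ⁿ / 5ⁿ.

Apply the ratio test: |a_{n+1}| / |a_n| = (n+1)² · 1/5, which tends to ∞ as n → ∞.
Since the ratio → ∞, the series diverges for every z ≠ -6, and R = 0.

R = 0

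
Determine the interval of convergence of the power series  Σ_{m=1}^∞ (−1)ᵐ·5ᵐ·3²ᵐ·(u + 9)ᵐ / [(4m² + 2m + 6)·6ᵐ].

The ratio of consecutive coefficients is [(4m² + 2m + 6)/(4(m+1)² + 2(m+1) + 6)] · 5·9/6 → 15/2.
Convergence for |u + 9| · 15/2 < 1, i.e. |u + 9| < 2/15. So R = 2/15.
At u = -133/15: absolute convergence follows by limit comparison with Σ 1/m².
When u = -137/15, absolute convergence follows by limit comparison with Σ 1/m².

[-137/15, -133/15]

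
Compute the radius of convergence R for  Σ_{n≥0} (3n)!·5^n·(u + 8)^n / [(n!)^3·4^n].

Apply the ratio test: |a_{n+1}| / |a_n| = (3n+1)·(3n+2)·(3n+3)/(n+1)³ · 5/4, which tends to 135/4 as n → ∞.
Hence the series converges for |u + 8| < 1/(135/4) = 4/135, so the radius of convergence is 4/135.

R = 4/135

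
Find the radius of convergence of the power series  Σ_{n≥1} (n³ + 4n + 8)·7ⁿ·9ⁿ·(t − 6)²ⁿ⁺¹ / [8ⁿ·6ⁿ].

R = 4√21/21

The ratio of consecutive coefficients is [((n+1)³ + 4(n+1) + 8)/(n³ + 4n + 8)] · 7·9/(8·6) → 21/16.
Since the exponent of (t − 6) increases by 2 each term, convergence requires |t − 6|² < 16/21, hence R = 4√21/21.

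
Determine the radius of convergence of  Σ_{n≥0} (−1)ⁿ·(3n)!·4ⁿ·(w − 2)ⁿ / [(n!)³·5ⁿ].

Apply the ratio test: |a_{n+1}| / |a_n| = (3n+1)·(3n+2)·(3n+3)/(n+1)³ · 4/5, which tends to 108/5 as n → ∞.
The series converges when 108/5 · |w − 2| < 1, giving R = 5/108.

R = 5/108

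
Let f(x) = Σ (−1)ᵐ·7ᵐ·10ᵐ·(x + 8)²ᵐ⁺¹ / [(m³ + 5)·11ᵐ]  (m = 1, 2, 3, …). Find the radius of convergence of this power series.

R = √770/70

The ratio of consecutive coefficients is [(m³ + 5)/((m+1)³ + 5)] · 7·10/11 → 70/11.
Writing y = (x + 8)², the series in y has radius 11/70, so |x + 8| < √(11/70) and R = √770/70.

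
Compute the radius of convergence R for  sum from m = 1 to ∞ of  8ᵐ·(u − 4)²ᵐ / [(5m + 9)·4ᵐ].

Apply the ratio test: |a_{m+1}| / |a_m| = [(5m + 9)/(5(m+1) + 9)] · 8/4, which tends to 2 as m → ∞.
Successive powers of (u − 4) differ by 2, so the series converges when |u − 4|² · 2 < 1, i.e. |u − 4| < √(1/2). So R = √2/2.

R = √2/2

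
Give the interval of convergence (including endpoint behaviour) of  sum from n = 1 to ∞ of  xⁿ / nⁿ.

By the Cauchy root test, |a_n|^(1/n) = 1/n → 0.
The limit is 0 for every x, so R = ∞.

(−∞, ∞)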